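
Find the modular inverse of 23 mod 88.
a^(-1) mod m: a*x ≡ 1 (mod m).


Use the extended Euclidean algorithm on (88, 23); each row r = 88*s + 23*t:
r=88, s=1, t=0
r=23, s=0, t=1
q=3: r=19, s=1, t=-3   [88*(1) + 23*(-3) = 19]
q=1: r=4, s=-1, t=4   [88*(-1) + 23*(4) = 4]
q=4: r=3, s=5, t=-19   [88*(5) + 23*(-19) = 3]
q=1: r=1, s=-6, t=23   [88*(-6) + 23*(23) = 1]
q=3: r=0, s=23, t=-88   [88*(23) + 23*(-88) = 0]
GCD = 1 with t = 23, so 23*(23) ≡ 1 (mod 88)
Inverse = 23 mod 88 = 23
Check: 23 * 23 = 529 ≡ 1 (mod 88)

23^(-1) ≡ 23 (mod 88)


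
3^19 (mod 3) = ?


3^1 mod 3 = 0
3^2 mod 3 = 0
3^3 mod 3 = 0
3^4 mod 3 = 0
3^5 mod 3 = 0
3^6 mod 3 = 0
3^7 mod 3 = 0
3^8 mod 3 = 0
3^9 mod 3 = 0
3^10 mod 3 = 0
3^11 mod 3 = 0
3^12 mod 3 = 0
3^13 mod 3 = 0
3^14 mod 3 = 0
3^15 mod 3 = 0
3^16 mod 3 = 0
3^17 mod 3 = 0
3^18 mod 3 = 0
3^19 mod 3 = 0


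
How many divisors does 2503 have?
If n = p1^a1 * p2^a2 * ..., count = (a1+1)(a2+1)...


2503 = 2503^1
d(2503) = (1+1) = 2

2 divisors


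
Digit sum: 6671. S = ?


6 + 6 + 7 + 1 = 20


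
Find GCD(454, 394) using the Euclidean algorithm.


454 = 1 * 394 + 60
394 = 6 * 60 + 34
60 = 1 * 34 + 26
34 = 1 * 26 + 8
26 = 3 * 8 + 2
8 = 4 * 2 + 0
GCD = 2


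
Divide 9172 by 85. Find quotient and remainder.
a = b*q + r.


9172 = 85 * 107 + 77
Check: 9095 + 77 = 9172

q = 107, r = 77


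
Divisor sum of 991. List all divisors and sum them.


Divisors of 991: 1, 991
Sum = 1 + 991 = 992

σ(991) = 992


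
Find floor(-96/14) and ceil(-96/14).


-96/14 = -6.8571
floor = -7
ceil = -6

floor = -7, ceil = -6


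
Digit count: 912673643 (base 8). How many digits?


912673643 in base 8 = 6631445553
Number of digits = 10

10 digits (base 8)


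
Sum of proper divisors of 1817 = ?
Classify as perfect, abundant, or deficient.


Proper divisors: 1, 23, 79
Sum = 1 + 23 + 79 = 103
103 < 1817 → deficient

s(1817) = 103 (deficient)


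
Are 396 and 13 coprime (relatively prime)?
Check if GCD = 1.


Euclidean algorithm:
396 = 30 * 13 + 6
13 = 2 * 6 + 1
6 = 6 * 1 + 0
GCD(396, 13) = 1

Yes, coprime (GCD = 1)


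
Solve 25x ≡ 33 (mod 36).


GCD(25, 36) = 1, unique solution
a^(-1) mod 36 = 13
x = 13 * 33 mod 36 = 33

x ≡ 33 (mod 36)


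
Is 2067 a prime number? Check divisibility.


2067 / 3 = 689 (exact division)
2067 is NOT prime.

No, 2067 is not prime


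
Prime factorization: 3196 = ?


3196 / 2 = 1598
1598 / 2 = 799
799 / 17 = 47
47 / 47 = 1
3196 = 2^2 × 17 × 47


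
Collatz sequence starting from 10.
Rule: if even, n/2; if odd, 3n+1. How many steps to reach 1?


10 → 5 → 16 → 8 → 4 → 2 → 1
Total steps = 6

6 steps


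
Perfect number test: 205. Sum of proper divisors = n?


Proper divisors of 205: 1, 5, 41
Sum = 1 + 5 + 41 = 47

No, 205 is not perfect (47 ≠ 205)


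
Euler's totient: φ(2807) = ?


2807 = 7 × 401
Prime factors: 7, 401
φ(2807) = 2807 × (1-1/7) × (1-1/401)
= 2807 × 6/7 × 400/401 = 2400

φ(2807) = 2400


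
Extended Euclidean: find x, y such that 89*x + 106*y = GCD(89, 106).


Tabular extended Euclidean (each row: r = 89*s + 106*t):
r=89, s=1, t=0
r=106, s=0, t=1
q=0: r=89, s=1, t=0   [89*(1) + 106*(0) = 89]
q=1: r=17, s=-1, t=1   [89*(-1) + 106*(1) = 17]
q=5: r=4, s=6, t=-5   [89*(6) + 106*(-5) = 4]
q=4: r=1, s=-25, t=21   [89*(-25) + 106*(21) = 1]
q=4: r=0, s=106, t=-89   [89*(106) + 106*(-89) = 0]
GCD = 1; from the row with r=1: x=-25, y=21
Check: 89*(-25) + 106*(21) = -2225 + 2226 = 1

GCD = 1, x = -25, y = 21


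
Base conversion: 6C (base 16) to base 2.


6C (base 16) = 108 (decimal)
108 (decimal) = 1101100 (base 2)


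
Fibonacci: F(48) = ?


Sequence: 1, 1, 2, 3, 5, 8, 13, 21, 34, 55, 89, 144, 233, 377, 610, 987, 1597, 2584, 4181, 6765, 10946, 17711, 28657, 46368, 75025, 121393, 196418, 317811, 514229, 832040, 1346269, 2178309, 3524578, 5702887, 9227465, 14930352, 24157817, 39088169, 63245986, 102334155, 165580141, 267914296, 433494437, 701408733, 1134903170, 1836311903, 2971215073, 4807526976
F(48) = 4807526976


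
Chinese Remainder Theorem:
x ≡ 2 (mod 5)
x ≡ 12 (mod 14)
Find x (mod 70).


M = 5*14 = 70
M1 = M/5 = 14, M2 = M/14 = 5
M1^(-1) mod 5 = 4, M2^(-1) mod 14 = 3
x = 2*14*4 + 12*5*3 = 292
292 mod 70 = 12
Check: 12 mod 5 = 2 ✓, 12 mod 14 = 12 ✓

x ≡ 12 (mod 70)


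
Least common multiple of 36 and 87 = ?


GCD(36, 87) = 3
LCM = 36*87/3 = 3132/3 = 1044

LCM = 1044


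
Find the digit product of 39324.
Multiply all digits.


3 × 9 × 3 × 2 × 4 = 648


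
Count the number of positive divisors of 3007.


3007 = 31^1 × 97^1
d(3007) = (1+1) × (1+1) = 4

4 divisors


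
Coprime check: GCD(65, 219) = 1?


Euclidean algorithm:
219 = 3 * 65 + 24
65 = 2 * 24 + 17
24 = 1 * 17 + 7
17 = 2 * 7 + 3
7 = 2 * 3 + 1
3 = 3 * 1 + 0
GCD(65, 219) = 1

Yes, coprime (GCD = 1)


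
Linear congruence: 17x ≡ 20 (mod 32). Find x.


GCD(17, 32) = 1, unique solution
a^(-1) mod 32 = 17
x = 17 * 20 mod 32 = 20

x ≡ 20 (mod 32)


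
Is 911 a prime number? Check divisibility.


Check divisors up to sqrt(911) = 30.1828
No divisors found.
911 is prime.

Yes, 911 is prime


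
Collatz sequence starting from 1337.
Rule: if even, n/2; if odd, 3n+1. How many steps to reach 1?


1337 → 4012 → 2006 → 1003 → 3010 → 1505 → 4516 → 2258 → 1129 → 3388 → 1694 → 847 → 2542 → 1271 → 3814 → 1907 → 5722 → 2861 → 8584 → 4292 → 2146 → 1073 → 3220 → 1610 → 805 → 2416 → 1208 → 604 → 302 → 151 → 454 → 227 → 682 → 341 → 1024 → 512 → 256 → 128 → 64 → 32 → 16 → 8 → 4 → 2 → 1
Total steps = 44

44 steps


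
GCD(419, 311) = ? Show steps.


419 = 1 * 311 + 108
311 = 2 * 108 + 95
108 = 1 * 95 + 13
95 = 7 * 13 + 4
13 = 3 * 4 + 1
4 = 4 * 1 + 0
GCD = 1


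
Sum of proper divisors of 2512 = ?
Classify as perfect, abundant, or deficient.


Proper divisors: 1, 2, 4, 8, 16, 157, 314, 628, 1256
Sum = 1 + 2 + 4 + 8 + 16 + 157 + 314 + 628 + 1256 = 2386
2386 < 2512 → deficient

s(2512) = 2386 (deficient)


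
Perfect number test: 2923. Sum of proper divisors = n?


Proper divisors of 2923: 1, 37, 79
Sum = 1 + 37 + 79 = 117

No, 2923 is not perfect (117 ≠ 2923)


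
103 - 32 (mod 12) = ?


103 - 32 = 71
71 mod 12 = 11


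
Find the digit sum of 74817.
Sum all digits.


7 + 4 + 8 + 1 + 7 = 27


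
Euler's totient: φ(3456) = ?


3456 = 2^7 × 3^3
Prime factors: 2, 3
φ(3456) = 3456 × (1-1/2) × (1-1/3)
= 3456 × 1/2 × 2/3 = 1152

φ(3456) = 1152


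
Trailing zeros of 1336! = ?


floor(1336/5) = 267
floor(1336/25) = 53
floor(1336/125) = 10
floor(1336/625) = 2
Total = 332

332 trailing zeros


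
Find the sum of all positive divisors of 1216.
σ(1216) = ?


Divisors of 1216: 1, 2, 4, 8, 16, 19, 32, 38, 64, 76, 152, 304, 608, 1216
Sum = 1 + 2 + 4 + 8 + 16 + 19 + 32 + 38 + 64 + 76 + 152 + 304 + 608 + 1216 = 2540

σ(1216) = 2540


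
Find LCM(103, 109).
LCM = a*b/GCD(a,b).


GCD(103, 109) = 1
LCM = 103*109/1 = 11227/1 = 11227

LCM = 11227


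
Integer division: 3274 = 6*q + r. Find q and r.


3274 = 6 * 545 + 4
Check: 3270 + 4 = 3274

q = 545, r = 4


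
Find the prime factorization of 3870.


3870 / 2 = 1935
1935 / 3 = 645
645 / 3 = 215
215 / 5 = 43
43 / 43 = 1
3870 = 2 × 3^2 × 5 × 43


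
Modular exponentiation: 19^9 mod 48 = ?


19^1 mod 48 = 19
19^2 mod 48 = 25
19^3 mod 48 = 43
19^4 mod 48 = 1
19^5 mod 48 = 19
19^6 mod 48 = 25
19^7 mod 48 = 43
19^8 mod 48 = 1
19^9 mod 48 = 19


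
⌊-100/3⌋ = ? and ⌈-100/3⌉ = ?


-100/3 = -33.3333
floor = -34
ceil = -33

floor = -34, ceil = -33


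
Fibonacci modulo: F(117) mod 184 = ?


F(k) mod 184 for k=1..117:
1, 1, 2, 3, 5, 8, 13, 21, 34, 55, 89, 144, 49, 9, 58, 67, 125, 8, 133, 141, 90, 47, 137, 0, 137, 137, 90, 43, 133, 176, 125, 117, 58, 175, 49, 40, 89, 129, 34, 163, 13, 176, 5, 181, 2, 183, 1, 0, 1, 1, 2, 3, 5, 8, 13, 21, 34, 55, 89, 144, 49, 9, 58, 67, 125, 8, 133, 141, 90, 47, 137, 0, 137, 137, 90, 43, 133, 176, 125, 117, 58, 175, 49, 40, 89, 129, 34, 163, 13, 176, 5, 181, 2, 183, 1, 0, 1, 1, 2, 3, 5, 8, 13, 21, 34, 55, 89, 144, 49, 9, 58, 67, 125, 8, 133, 141, 90
F(117) mod 184 = 90


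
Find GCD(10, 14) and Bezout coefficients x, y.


Tabular extended Euclidean (each row: r = 10*s + 14*t):
r=10, s=1, t=0
r=14, s=0, t=1
q=0: r=10, s=1, t=0   [10*(1) + 14*(0) = 10]
q=1: r=4, s=-1, t=1   [10*(-1) + 14*(1) = 4]
q=2: r=2, s=3, t=-2   [10*(3) + 14*(-2) = 2]
q=2: r=0, s=-7, t=5   [10*(-7) + 14*(5) = 0]
GCD = 2; from the row with r=2: x=3, y=-2
Check: 10*(3) + 14*(-2) = 30 - 28 = 2

GCD = 2, x = 3, y = -2


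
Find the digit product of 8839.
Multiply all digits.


8 × 8 × 3 × 9 = 1728


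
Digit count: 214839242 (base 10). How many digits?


214839242 has 9 digits in base 10
floor(log10(214839242)) + 1 = floor(8.3321) + 1 = 9

9 digits (base 10)


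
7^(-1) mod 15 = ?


Use the extended Euclidean algorithm on (15, 7); each row r = 15*s + 7*t:
r=15, s=1, t=0
r=7, s=0, t=1
q=2: r=1, s=1, t=-2   [15*(1) + 7*(-2) = 1]
q=7: r=0, s=-7, t=15   [15*(-7) + 7*(15) = 0]
GCD = 1 with t = -2, so 7*(-2) ≡ 1 (mod 15)
Inverse = -2 mod 15 = 13
Check: 7 * 13 = 91 ≡ 1 (mod 15)

7^(-1) ≡ 13 (mod 15)


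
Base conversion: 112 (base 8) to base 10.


112 (base 8) = 74 (decimal)
74 (decimal) = 74 (base 10)


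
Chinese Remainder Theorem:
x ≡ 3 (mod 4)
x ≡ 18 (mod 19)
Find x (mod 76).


M = 4*19 = 76
M1 = M/4 = 19, M2 = M/19 = 4
M1^(-1) mod 4 = 3, M2^(-1) mod 19 = 5
x = 3*19*3 + 18*4*5 = 531
531 mod 76 = 75
Check: 75 mod 4 = 3 ✓, 75 mod 19 = 18 ✓

x ≡ 75 (mod 76)


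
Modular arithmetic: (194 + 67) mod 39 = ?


194 + 67 = 261
261 mod 39 = 27


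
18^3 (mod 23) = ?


18^1 mod 23 = 18
18^2 mod 23 = 2
18^3 mod 23 = 13


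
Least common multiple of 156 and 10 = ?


GCD(156, 10) = 2
LCM = 156*10/2 = 1560/2 = 780

LCM = 780


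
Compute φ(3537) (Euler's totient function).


3537 = 3^3 × 131
Prime factors: 3, 131
φ(3537) = 3537 × (1-1/3) × (1-1/131)
= 3537 × 2/3 × 130/131 = 2340

φ(3537) = 2340


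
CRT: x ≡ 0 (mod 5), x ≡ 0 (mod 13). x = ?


M = 5*13 = 65
M1 = M/5 = 13, M2 = M/13 = 5
M1^(-1) mod 5 = 2, M2^(-1) mod 13 = 8
x = 0*13*2 + 0*5*8 = 0
0 mod 65 = 0
Check: 0 mod 5 = 0 ✓, 0 mod 13 = 0 ✓

x ≡ 0 (mod 65)


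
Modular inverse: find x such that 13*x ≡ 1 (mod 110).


Use the extended Euclidean algorithm on (110, 13); each row r = 110*s + 13*t:
r=110, s=1, t=0
r=13, s=0, t=1
q=8: r=6, s=1, t=-8   [110*(1) + 13*(-8) = 6]
q=2: r=1, s=-2, t=17   [110*(-2) + 13*(17) = 1]
q=6: r=0, s=13, t=-110   [110*(13) + 13*(-110) = 0]
GCD = 1 with t = 17, so 13*(17) ≡ 1 (mod 110)
Inverse = 17 mod 110 = 17
Check: 13 * 17 = 221 ≡ 1 (mod 110)

13^(-1) ≡ 17 (mod 110)


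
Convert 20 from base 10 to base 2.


20 (base 10) = 20 (decimal)
20 (decimal) = 10100 (base 2)


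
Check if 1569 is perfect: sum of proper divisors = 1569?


Proper divisors of 1569: 1, 3, 523
Sum = 1 + 3 + 523 = 527

No, 1569 is not perfect (527 ≠ 1569)


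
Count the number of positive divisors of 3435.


3435 = 3^1 × 5^1 × 229^1
d(3435) = (1+1) × (1+1) × (1+1) = 8

8 divisors


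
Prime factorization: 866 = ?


866 / 2 = 433
433 / 433 = 1
866 = 2 × 433


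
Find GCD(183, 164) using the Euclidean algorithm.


183 = 1 * 164 + 19
164 = 8 * 19 + 12
19 = 1 * 12 + 7
12 = 1 * 7 + 5
7 = 1 * 5 + 2
5 = 2 * 2 + 1
2 = 2 * 1 + 0
GCD = 1


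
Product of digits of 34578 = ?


3 × 4 × 5 × 7 × 8 = 3360


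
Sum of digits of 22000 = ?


2 + 2 + 0 + 0 + 0 = 4


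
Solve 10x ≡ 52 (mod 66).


GCD(10, 66) = 2 divides 52
Divide: 5x ≡ 26 (mod 33)
x ≡ 25 (mod 33)


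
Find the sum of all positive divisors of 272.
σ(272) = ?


Divisors of 272: 1, 2, 4, 8, 16, 17, 34, 68, 136, 272
Sum = 1 + 2 + 4 + 8 + 16 + 17 + 34 + 68 + 136 + 272 = 558

σ(272) = 558


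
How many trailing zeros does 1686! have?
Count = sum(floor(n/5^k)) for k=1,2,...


floor(1686/5) = 337
floor(1686/25) = 67
floor(1686/125) = 13
floor(1686/625) = 2
Total = 419

419 trailing zeros


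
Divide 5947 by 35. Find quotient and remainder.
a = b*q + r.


5947 = 35 * 169 + 32
Check: 5915 + 32 = 5947

q = 169, r = 32


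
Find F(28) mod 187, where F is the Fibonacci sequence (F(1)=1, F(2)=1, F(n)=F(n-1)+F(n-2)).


F(k) mod 187 for k=1..28:
1, 1, 2, 3, 5, 8, 13, 21, 34, 55, 89, 144, 46, 3, 49, 52, 101, 153, 67, 33, 100, 133, 46, 179, 38, 30, 68, 98
F(28) mod 187 = 98


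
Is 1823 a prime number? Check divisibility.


Check divisors up to sqrt(1823) = 42.6966
No divisors found.
1823 is prime.

Yes, 1823 is prime


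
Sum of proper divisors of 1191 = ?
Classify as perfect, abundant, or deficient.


Proper divisors: 1, 3, 397
Sum = 1 + 3 + 397 = 401
401 < 1191 → deficient

s(1191) = 401 (deficient)


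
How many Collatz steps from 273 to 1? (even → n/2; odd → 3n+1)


273 → 820 → 410 → 205 → 616 → 308 → 154 → 77 → 232 → 116 → 58 → 29 → 88 → 44 → 22 → 11 → 34 → 17 → 52 → 26 → 13 → 40 → 20 → 10 → 5 → 16 → 8 → 4 → 2 → 1
Total steps = 29

29 steps


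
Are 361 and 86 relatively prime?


Euclidean algorithm:
361 = 4 * 86 + 17
86 = 5 * 17 + 1
17 = 17 * 1 + 0
GCD(361, 86) = 1

Yes, coprime (GCD = 1)


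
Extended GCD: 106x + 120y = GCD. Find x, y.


Tabular extended Euclidean (each row: r = 106*s + 120*t):
r=106, s=1, t=0
r=120, s=0, t=1
q=0: r=106, s=1, t=0   [106*(1) + 120*(0) = 106]
q=1: r=14, s=-1, t=1   [106*(-1) + 120*(1) = 14]
q=7: r=8, s=8, t=-7   [106*(8) + 120*(-7) = 8]
q=1: r=6, s=-9, t=8   [106*(-9) + 120*(8) = 6]
q=1: r=2, s=17, t=-15   [106*(17) + 120*(-15) = 2]
q=3: r=0, s=-60, t=53   [106*(-60) + 120*(53) = 0]
GCD = 2; from the row with r=2: x=17, y=-15
Check: 106*(17) + 120*(-15) = 1802 - 1800 = 2

GCD = 2, x = 17, y = -15


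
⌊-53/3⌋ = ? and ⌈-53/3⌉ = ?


-53/3 = -17.6667
floor = -18
ceil = -17

floor = -18, ceil = -17


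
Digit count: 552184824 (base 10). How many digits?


552184824 has 9 digits in base 10
floor(log10(552184824)) + 1 = floor(8.7421) + 1 = 9

9 digits (base 10)


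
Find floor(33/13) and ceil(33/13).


33/13 = 2.5385
floor = 2
ceil = 3

floor = 2, ceil = 3


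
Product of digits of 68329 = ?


6 × 8 × 3 × 2 × 9 = 2592


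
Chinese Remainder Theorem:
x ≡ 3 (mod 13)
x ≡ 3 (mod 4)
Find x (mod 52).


M = 13*4 = 52
M1 = M/13 = 4, M2 = M/4 = 13
M1^(-1) mod 13 = 10, M2^(-1) mod 4 = 1
x = 3*4*10 + 3*13*1 = 159
159 mod 52 = 3
Check: 3 mod 13 = 3 ✓, 3 mod 4 = 3 ✓

x ≡ 3 (mod 52)


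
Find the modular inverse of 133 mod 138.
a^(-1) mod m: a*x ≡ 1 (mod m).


Use the extended Euclidean algorithm on (138, 133); each row r = 138*s + 133*t:
r=138, s=1, t=0
r=133, s=0, t=1
q=1: r=5, s=1, t=-1   [138*(1) + 133*(-1) = 5]
q=26: r=3, s=-26, t=27   [138*(-26) + 133*(27) = 3]
q=1: r=2, s=27, t=-28   [138*(27) + 133*(-28) = 2]
q=1: r=1, s=-53, t=55   [138*(-53) + 133*(55) = 1]
q=2: r=0, s=133, t=-138   [138*(133) + 133*(-138) = 0]
GCD = 1 with t = 55, so 133*(55) ≡ 1 (mod 138)
Inverse = 55 mod 138 = 55
Check: 133 * 55 = 7315 ≡ 1 (mod 138)

133^(-1) ≡ 55 (mod 138)


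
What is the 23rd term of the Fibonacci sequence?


Sequence: 1, 1, 2, 3, 5, 8, 13, 21, 34, 55, 89, 144, 233, 377, 610, 987, 1597, 2584, 4181, 6765, 10946, 17711, 28657
F(23) = 28657


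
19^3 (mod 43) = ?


19^1 mod 43 = 19
19^2 mod 43 = 17
19^3 mod 43 = 22


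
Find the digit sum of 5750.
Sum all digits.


5 + 7 + 5 + 0 = 17


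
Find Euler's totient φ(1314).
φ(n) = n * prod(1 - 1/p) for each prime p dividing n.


1314 = 2 × 3^2 × 73
Prime factors: 2, 3, 73
φ(1314) = 1314 × (1-1/2) × (1-1/3) × (1-1/73)
= 1314 × 1/2 × 2/3 × 72/73 = 432

φ(1314) = 432


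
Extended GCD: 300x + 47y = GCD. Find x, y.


Tabular extended Euclidean (each row: r = 300*s + 47*t):
r=300, s=1, t=0
r=47, s=0, t=1
q=6: r=18, s=1, t=-6   [300*(1) + 47*(-6) = 18]
q=2: r=11, s=-2, t=13   [300*(-2) + 47*(13) = 11]
q=1: r=7, s=3, t=-19   [300*(3) + 47*(-19) = 7]
q=1: r=4, s=-5, t=32   [300*(-5) + 47*(32) = 4]
q=1: r=3, s=8, t=-51   [300*(8) + 47*(-51) = 3]
q=1: r=1, s=-13, t=83   [300*(-13) + 47*(83) = 1]
q=3: r=0, s=47, t=-300   [300*(47) + 47*(-300) = 0]
GCD = 1; from the row with r=1: x=-13, y=83
Check: 300*(-13) + 47*(83) = -3900 + 3901 = 1

GCD = 1, x = -13, y = 83


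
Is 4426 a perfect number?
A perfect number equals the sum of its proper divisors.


Proper divisors of 4426: 1, 2, 2213
Sum = 1 + 2 + 2213 = 2216

No, 4426 is not perfect (2216 ≠ 4426)


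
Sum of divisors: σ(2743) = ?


Divisors of 2743: 1, 13, 211, 2743
Sum = 1 + 13 + 211 + 2743 = 2968

σ(2743) = 2968


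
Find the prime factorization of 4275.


4275 / 3 = 1425
1425 / 3 = 475
475 / 5 = 95
95 / 5 = 19
19 / 19 = 1
4275 = 3^2 × 5^2 × 19


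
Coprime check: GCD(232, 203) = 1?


Euclidean algorithm:
232 = 1 * 203 + 29
203 = 7 * 29 + 0
GCD(232, 203) = 29

No, not coprime (GCD = 29)


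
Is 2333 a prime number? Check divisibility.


Check divisors up to sqrt(2333) = 48.3011
No divisors found.
2333 is prime.

Yes, 2333 is prime


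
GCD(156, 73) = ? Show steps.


156 = 2 * 73 + 10
73 = 7 * 10 + 3
10 = 3 * 3 + 1
3 = 3 * 1 + 0
GCD = 1


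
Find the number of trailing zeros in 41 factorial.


floor(41/5) = 8
floor(41/25) = 1
Total = 9

9 trailing zeros


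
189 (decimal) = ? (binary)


189 (base 10) = 189 (decimal)
189 (decimal) = 10111101 (base 2)


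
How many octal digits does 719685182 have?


719685182 in base 8 = 5271303076
Number of digits = 10

10 digits (base 8)


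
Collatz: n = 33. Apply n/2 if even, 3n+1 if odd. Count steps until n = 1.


33 → 100 → 50 → 25 → 76 → 38 → 19 → 58 → 29 → 88 → 44 → 22 → 11 → 34 → 17 → 52 → 26 → 13 → 40 → 20 → 10 → 5 → 16 → 8 → 4 → 2 → 1
Total steps = 26

26 steps


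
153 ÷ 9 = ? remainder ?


153 = 9 * 17 + 0
Check: 153 + 0 = 153

q = 17, r = 0


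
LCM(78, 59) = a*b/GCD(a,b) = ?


GCD(78, 59) = 1
LCM = 78*59/1 = 4602/1 = 4602

LCM = 4602


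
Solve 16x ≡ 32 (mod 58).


GCD(16, 58) = 2 divides 32
Divide: 8x ≡ 16 (mod 29)
x ≡ 2 (mod 29)


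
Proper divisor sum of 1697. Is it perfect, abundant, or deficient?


Proper divisors: 1
Sum = 1 = 1
1 < 1697 → deficient

s(1697) = 1 (deficient)


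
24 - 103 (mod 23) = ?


24 - 103 = -79
-79 mod 23 = 13


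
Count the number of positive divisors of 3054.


3054 = 2^1 × 3^1 × 509^1
d(3054) = (1+1) × (1+1) × (1+1) = 8

8 divisors


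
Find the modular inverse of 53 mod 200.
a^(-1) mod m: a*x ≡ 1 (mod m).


Use the extended Euclidean algorithm on (200, 53); each row r = 200*s + 53*t:
r=200, s=1, t=0
r=53, s=0, t=1
q=3: r=41, s=1, t=-3   [200*(1) + 53*(-3) = 41]
q=1: r=12, s=-1, t=4   [200*(-1) + 53*(4) = 12]
q=3: r=5, s=4, t=-15   [200*(4) + 53*(-15) = 5]
q=2: r=2, s=-9, t=34   [200*(-9) + 53*(34) = 2]
q=2: r=1, s=22, t=-83   [200*(22) + 53*(-83) = 1]
q=2: r=0, s=-53, t=200   [200*(-53) + 53*(200) = 0]
GCD = 1 with t = -83, so 53*(-83) ≡ 1 (mod 200)
Inverse = -83 mod 200 = 117
Check: 53 * 117 = 6201 ≡ 1 (mod 200)

53^(-1) ≡ 117 (mod 200)


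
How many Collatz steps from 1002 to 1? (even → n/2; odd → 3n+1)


1002 → 501 → 1504 → 752 → 376 → 188 → 94 → 47 → 142 → 71 → 214 → 107 → 322 → 161 → 484 → 242 → 121 → 364 → 182 → 91 → 274 → 137 → 412 → 206 → 103 → 310 → 155 → 466 → 233 → 700 → 350 → 175 → 526 → 263 → 790 → 395 → 1186 → 593 → 1780 → 890 → 445 → 1336 → 668 → 334 → 167 → 502 → 251 → 754 → 377 → 1132 → 566 → 283 → 850 → 425 → 1276 → 638 → 319 → 958 → 479 → 1438 → 719 → 2158 → 1079 → 3238 → 1619 → 4858 → 2429 → 7288 → 3644 → 1822 → 911 → 2734 → 1367 → 4102 → 2051 → 6154 → 3077 → 9232 → 4616 → 2308 → 1154 → 577 → 1732 → 866 → 433 → 1300 → 650 → 325 → 976 → 488 → 244 → 122 → 61 → 184 → 92 → 46 → 23 → 70 → 35 → 106 → 53 → 160 → 80 → 40 → 20 → 10 → 5 → 16 → 8 → 4 → 2 → 1
Total steps = 111

111 steps


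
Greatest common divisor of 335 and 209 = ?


335 = 1 * 209 + 126
209 = 1 * 126 + 83
126 = 1 * 83 + 43
83 = 1 * 43 + 40
43 = 1 * 40 + 3
40 = 13 * 3 + 1
3 = 3 * 1 + 0
GCD = 1


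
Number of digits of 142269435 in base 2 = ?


142269435 in base 2 = 1000011110101101101111111011
Number of digits = 28

28 digits (base 2)


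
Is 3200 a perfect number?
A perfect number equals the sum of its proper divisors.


Proper divisors of 3200: 1, 2, 4, 5, 8, 10, 16, 20, 25, 32, 40, 50, 64, 80, 100, 128, 160, 200, 320, 400, 640, 800, 1600
Sum = 1 + 2 + 4 + 5 + 8 + 10 + 16 + 20 + 25 + 32 + 40 + 50 + 64 + 80 + 100 + 128 + 160 + 200 + 320 + 400 + 640 + 800 + 1600 = 4705

No, 3200 is not perfect (4705 ≠ 3200)


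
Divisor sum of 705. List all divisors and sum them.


Divisors of 705: 1, 3, 5, 15, 47, 141, 235, 705
Sum = 1 + 3 + 5 + 15 + 47 + 141 + 235 + 705 = 1152

σ(705) = 1152


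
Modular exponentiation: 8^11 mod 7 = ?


8^1 mod 7 = 1
8^2 mod 7 = 1
8^3 mod 7 = 1
8^4 mod 7 = 1
8^5 mod 7 = 1
8^6 mod 7 = 1
8^7 mod 7 = 1
8^8 mod 7 = 1
8^9 mod 7 = 1
8^10 mod 7 = 1
8^11 mod 7 = 1


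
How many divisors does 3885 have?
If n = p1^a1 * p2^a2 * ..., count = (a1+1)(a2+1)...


3885 = 3^1 × 5^1 × 7^1 × 37^1
d(3885) = (1+1) × (1+1) × (1+1) × (1+1) = 16

16 divisors


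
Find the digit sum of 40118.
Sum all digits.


4 + 0 + 1 + 1 + 8 = 14


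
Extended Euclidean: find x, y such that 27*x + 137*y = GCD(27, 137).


Tabular extended Euclidean (each row: r = 27*s + 137*t):
r=27, s=1, t=0
r=137, s=0, t=1
q=0: r=27, s=1, t=0   [27*(1) + 137*(0) = 27]
q=5: r=2, s=-5, t=1   [27*(-5) + 137*(1) = 2]
q=13: r=1, s=66, t=-13   [27*(66) + 137*(-13) = 1]
q=2: r=0, s=-137, t=27   [27*(-137) + 137*(27) = 0]
GCD = 1; from the row with r=1: x=66, y=-13
Check: 27*(66) + 137*(-13) = 1782 - 1781 = 1

GCD = 1, x = 66, y = -13


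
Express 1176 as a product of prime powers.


1176 / 2 = 588
588 / 2 = 294
294 / 2 = 147
147 / 3 = 49
49 / 7 = 7
7 / 7 = 1
1176 = 2^3 × 3 × 7^2


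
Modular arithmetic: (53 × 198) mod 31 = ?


53 × 198 = 10494
10494 mod 31 = 16


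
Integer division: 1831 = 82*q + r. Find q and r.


1831 = 82 * 22 + 27
Check: 1804 + 27 = 1831

q = 22, r = 27


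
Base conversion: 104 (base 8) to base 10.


104 (base 8) = 68 (decimal)
68 (decimal) = 68 (base 10)


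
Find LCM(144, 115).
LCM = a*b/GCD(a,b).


GCD(144, 115) = 1
LCM = 144*115/1 = 16560/1 = 16560

LCM = 16560


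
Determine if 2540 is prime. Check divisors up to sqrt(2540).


2540 / 2 = 1270 (exact division)
2540 is NOT prime.

No, 2540 is not prime


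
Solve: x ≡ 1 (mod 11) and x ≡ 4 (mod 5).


M = 11*5 = 55
M1 = M/11 = 5, M2 = M/5 = 11
M1^(-1) mod 11 = 9, M2^(-1) mod 5 = 1
x = 1*5*9 + 4*11*1 = 89
89 mod 55 = 34
Check: 34 mod 11 = 1 ✓, 34 mod 5 = 4 ✓

x ≡ 34 (mod 55)


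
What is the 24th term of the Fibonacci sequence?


Sequence: 1, 1, 2, 3, 5, 8, 13, 21, 34, 55, 89, 144, 233, 377, 610, 987, 1597, 2584, 4181, 6765, 10946, 17711, 28657, 46368
F(24) = 46368


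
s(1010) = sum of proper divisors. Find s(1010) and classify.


Proper divisors: 1, 2, 5, 10, 101, 202, 505
Sum = 1 + 2 + 5 + 10 + 101 + 202 + 505 = 826
826 < 1010 → deficient

s(1010) = 826 (deficient)


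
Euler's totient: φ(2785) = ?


2785 = 5 × 557
Prime factors: 5, 557
φ(2785) = 2785 × (1-1/5) × (1-1/557)
= 2785 × 4/5 × 556/557 = 2224

φ(2785) = 2224


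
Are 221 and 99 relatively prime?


Euclidean algorithm:
221 = 2 * 99 + 23
99 = 4 * 23 + 7
23 = 3 * 7 + 2
7 = 3 * 2 + 1
2 = 2 * 1 + 0
GCD(221, 99) = 1

Yes, coprime (GCD = 1)


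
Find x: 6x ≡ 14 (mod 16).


GCD(6, 16) = 2 divides 14
Divide: 3x ≡ 7 (mod 8)
x ≡ 5 (mod 8)


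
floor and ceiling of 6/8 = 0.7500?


6/8 = 0.7500
floor = 0
ceil = 1

floor = 0, ceil = 1


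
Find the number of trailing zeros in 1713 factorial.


floor(1713/5) = 342
floor(1713/25) = 68
floor(1713/125) = 13
floor(1713/625) = 2
Total = 425

425 trailing zeros


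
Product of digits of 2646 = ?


2 × 6 × 4 × 6 = 288


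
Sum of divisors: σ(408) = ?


Divisors of 408: 1, 2, 3, 4, 6, 8, 12, 17, 24, 34, 51, 68, 102, 136, 204, 408
Sum = 1 + 2 + 3 + 4 + 6 + 8 + 12 + 17 + 24 + 34 + 51 + 68 + 102 + 136 + 204 + 408 = 1080

σ(408) = 1080


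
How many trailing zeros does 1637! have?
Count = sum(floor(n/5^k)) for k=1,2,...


floor(1637/5) = 327
floor(1637/25) = 65
floor(1637/125) = 13
floor(1637/625) = 2
Total = 407

407 trailing zeros


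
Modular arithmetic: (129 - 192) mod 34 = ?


129 - 192 = -63
-63 mod 34 = 5


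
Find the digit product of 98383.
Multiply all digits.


9 × 8 × 3 × 8 × 3 = 5184


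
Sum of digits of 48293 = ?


4 + 8 + 2 + 9 + 3 = 26


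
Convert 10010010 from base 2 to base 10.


10010010 (base 2) = 146 (decimal)
146 (decimal) = 146 (base 10)


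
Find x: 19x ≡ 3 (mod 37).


GCD(19, 37) = 1, unique solution
a^(-1) mod 37 = 2
x = 2 * 3 mod 37 = 6

x ≡ 6 (mod 37)


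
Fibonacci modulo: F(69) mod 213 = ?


F(k) mod 213 for k=1..69:
1, 1, 2, 3, 5, 8, 13, 21, 34, 55, 89, 144, 20, 164, 184, 135, 106, 28, 134, 162, 83, 32, 115, 147, 49, 196, 32, 15, 47, 62, 109, 171, 67, 25, 92, 117, 209, 113, 109, 9, 118, 127, 32, 159, 191, 137, 115, 39, 154, 193, 134, 114, 35, 149, 184, 120, 91, 211, 89, 87, 176, 50, 13, 63, 76, 139, 2, 141, 143
F(69) mod 213 = 143


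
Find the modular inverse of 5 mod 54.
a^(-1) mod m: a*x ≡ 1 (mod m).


Use the extended Euclidean algorithm on (54, 5); each row r = 54*s + 5*t:
r=54, s=1, t=0
r=5, s=0, t=1
q=10: r=4, s=1, t=-10   [54*(1) + 5*(-10) = 4]
q=1: r=1, s=-1, t=11   [54*(-1) + 5*(11) = 1]
q=4: r=0, s=5, t=-54   [54*(5) + 5*(-54) = 0]
GCD = 1 with t = 11, so 5*(11) ≡ 1 (mod 54)
Inverse = 11 mod 54 = 11
Check: 5 * 11 = 55 ≡ 1 (mod 54)

5^(-1) ≡ 11 (mod 54)


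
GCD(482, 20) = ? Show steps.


482 = 24 * 20 + 2
20 = 10 * 2 + 0
GCD = 2


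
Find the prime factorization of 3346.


3346 / 2 = 1673
1673 / 7 = 239
239 / 239 = 1
3346 = 2 × 7 × 239


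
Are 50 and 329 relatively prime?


Euclidean algorithm:
329 = 6 * 50 + 29
50 = 1 * 29 + 21
29 = 1 * 21 + 8
21 = 2 * 8 + 5
8 = 1 * 5 + 3
5 = 1 * 3 + 2
3 = 1 * 2 + 1
2 = 2 * 1 + 0
GCD(50, 329) = 1

Yes, coprime (GCD = 1)


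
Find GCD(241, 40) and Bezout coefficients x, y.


Tabular extended Euclidean (each row: r = 241*s + 40*t):
r=241, s=1, t=0
r=40, s=0, t=1
q=6: r=1, s=1, t=-6   [241*(1) + 40*(-6) = 1]
q=40: r=0, s=-40, t=241   [241*(-40) + 40*(241) = 0]
GCD = 1; from the row with r=1: x=1, y=-6
Check: 241*(1) + 40*(-6) = 241 - 240 = 1

GCD = 1, x = 1, y = -6


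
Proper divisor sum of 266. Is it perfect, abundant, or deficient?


Proper divisors: 1, 2, 7, 14, 19, 38, 133
Sum = 1 + 2 + 7 + 14 + 19 + 38 + 133 = 214
214 < 266 → deficient

s(266) = 214 (deficient)


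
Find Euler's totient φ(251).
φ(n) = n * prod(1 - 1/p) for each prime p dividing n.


251 = 251
Prime factors: 251
φ(251) = 251 × (1-1/251)
= 251 × 250/251 = 250

φ(251) = 250


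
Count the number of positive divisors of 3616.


3616 = 2^5 × 113^1
d(3616) = (5+1) × (1+1) = 12

12 divisors


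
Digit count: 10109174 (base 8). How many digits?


10109174 in base 8 = 46440366
Number of digits = 8

8 digits (base 8)


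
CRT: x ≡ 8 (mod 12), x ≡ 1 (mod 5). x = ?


M = 12*5 = 60
M1 = M/12 = 5, M2 = M/5 = 12
M1^(-1) mod 12 = 5, M2^(-1) mod 5 = 3
x = 8*5*5 + 1*12*3 = 236
236 mod 60 = 56
Check: 56 mod 12 = 8 ✓, 56 mod 5 = 1 ✓

x ≡ 56 (mod 60)


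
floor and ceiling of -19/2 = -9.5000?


-19/2 = -9.5000
floor = -10
ceil = -9

floor = -10, ceil = -9


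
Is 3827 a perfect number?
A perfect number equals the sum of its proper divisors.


Proper divisors of 3827: 1, 43, 89
Sum = 1 + 43 + 89 = 133

No, 3827 is not perfect (133 ≠ 3827)


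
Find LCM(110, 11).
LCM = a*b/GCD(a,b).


GCD(110, 11) = 11
LCM = 110*11/11 = 1210/11 = 110

LCM = 110


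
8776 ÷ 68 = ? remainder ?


8776 = 68 * 129 + 4
Check: 8772 + 4 = 8776

q = 129, r = 4


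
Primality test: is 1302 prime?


1302 / 2 = 651 (exact division)
1302 is NOT prime.

No, 1302 is not prime


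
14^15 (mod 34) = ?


14^1 mod 34 = 14
14^2 mod 34 = 26
14^3 mod 34 = 24
14^4 mod 34 = 30
14^5 mod 34 = 12
14^6 mod 34 = 32
14^7 mod 34 = 6
14^8 mod 34 = 16
14^9 mod 34 = 20
14^10 mod 34 = 8
14^11 mod 34 = 10
14^12 mod 34 = 4
14^13 mod 34 = 22
14^14 mod 34 = 2
14^15 mod 34 = 28


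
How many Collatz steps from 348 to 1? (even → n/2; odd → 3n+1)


348 → 174 → 87 → 262 → 131 → 394 → 197 → 592 → 296 → 148 → 74 → 37 → 112 → 56 → 28 → 14 → 7 → 22 → 11 → 34 → 17 → 52 → 26 → 13 → 40 → 20 → 10 → 5 → 16 → 8 → 4 → 2 → 1
Total steps = 32

32 steps


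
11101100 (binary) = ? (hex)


11101100 (base 2) = 236 (decimal)
236 (decimal) = EC (base 16)


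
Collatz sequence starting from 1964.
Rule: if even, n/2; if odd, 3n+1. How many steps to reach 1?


1964 → 982 → 491 → 1474 → 737 → 2212 → 1106 → 553 → 1660 → 830 → 415 → 1246 → 623 → 1870 → 935 → 2806 → 1403 → 4210 → 2105 → 6316 → 3158 → 1579 → 4738 → 2369 → 7108 → 3554 → 1777 → 5332 → 2666 → 1333 → 4000 → 2000 → 1000 → 500 → 250 → 125 → 376 → 188 → 94 → 47 → 142 → 71 → 214 → 107 → 322 → 161 → 484 → 242 → 121 → 364 → 182 → 91 → 274 → 137 → 412 → 206 → 103 → 310 → 155 → 466 → 233 → 700 → 350 → 175 → 526 → 263 → 790 → 395 → 1186 → 593 → 1780 → 890 → 445 → 1336 → 668 → 334 → 167 → 502 → 251 → 754 → 377 → 1132 → 566 → 283 → 850 → 425 → 1276 → 638 → 319 → 958 → 479 → 1438 → 719 → 2158 → 1079 → 3238 → 1619 → 4858 → 2429 → 7288 → 3644 → 1822 → 911 → 2734 → 1367 → 4102 → 2051 → 6154 → 3077 → 9232 → 4616 → 2308 → 1154 → 577 → 1732 → 866 → 433 → 1300 → 650 → 325 → 976 → 488 → 244 → 122 → 61 → 184 → 92 → 46 → 23 → 70 → 35 → 106 → 53 → 160 → 80 → 40 → 20 → 10 → 5 → 16 → 8 → 4 → 2 → 1
Total steps = 143

143 steps


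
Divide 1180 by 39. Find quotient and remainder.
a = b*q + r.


1180 = 39 * 30 + 10
Check: 1170 + 10 = 1180

q = 30, r = 10


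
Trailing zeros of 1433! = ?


floor(1433/5) = 286
floor(1433/25) = 57
floor(1433/125) = 11
floor(1433/625) = 2
Total = 356

356 trailing zeros


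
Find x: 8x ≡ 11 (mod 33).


GCD(8, 33) = 1, unique solution
a^(-1) mod 33 = 29
x = 29 * 11 mod 33 = 22

x ≡ 22 (mod 33)


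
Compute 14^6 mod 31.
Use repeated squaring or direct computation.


14^1 mod 31 = 14
14^2 mod 31 = 10
14^3 mod 31 = 16
14^4 mod 31 = 7
14^5 mod 31 = 5
14^6 mod 31 = 8


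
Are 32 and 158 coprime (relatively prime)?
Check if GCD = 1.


Euclidean algorithm:
158 = 4 * 32 + 30
32 = 1 * 30 + 2
30 = 15 * 2 + 0
GCD(32, 158) = 2

No, not coprime (GCD = 2)


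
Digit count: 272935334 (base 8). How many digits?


272935334 in base 8 = 2021124646
Number of digits = 10

10 digits (base 8)


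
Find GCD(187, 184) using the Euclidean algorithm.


187 = 1 * 184 + 3
184 = 61 * 3 + 1
3 = 3 * 1 + 0
GCD = 1


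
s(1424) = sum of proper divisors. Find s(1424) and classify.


Proper divisors: 1, 2, 4, 8, 16, 89, 178, 356, 712
Sum = 1 + 2 + 4 + 8 + 16 + 89 + 178 + 356 + 712 = 1366
1366 < 1424 → deficient

s(1424) = 1366 (deficient)


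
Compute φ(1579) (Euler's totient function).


1579 = 1579
Prime factors: 1579
φ(1579) = 1579 × (1-1/1579)
= 1579 × 1578/1579 = 1578

φ(1579) = 1578


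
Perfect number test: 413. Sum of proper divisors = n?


Proper divisors of 413: 1, 7, 59
Sum = 1 + 7 + 59 = 67

No, 413 is not perfect (67 ≠ 413)


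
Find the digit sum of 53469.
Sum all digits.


5 + 3 + 4 + 6 + 9 = 27


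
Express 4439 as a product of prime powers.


4439 / 23 = 193
193 / 193 = 1
4439 = 23 × 193


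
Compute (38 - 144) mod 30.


38 - 144 = -106
-106 mod 30 = 14


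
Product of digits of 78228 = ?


7 × 8 × 2 × 2 × 8 = 1792


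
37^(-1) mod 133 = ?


Use the extended Euclidean algorithm on (133, 37); each row r = 133*s + 37*t:
r=133, s=1, t=0
r=37, s=0, t=1
q=3: r=22, s=1, t=-3   [133*(1) + 37*(-3) = 22]
q=1: r=15, s=-1, t=4   [133*(-1) + 37*(4) = 15]
q=1: r=7, s=2, t=-7   [133*(2) + 37*(-7) = 7]
q=2: r=1, s=-5, t=18   [133*(-5) + 37*(18) = 1]
q=7: r=0, s=37, t=-133   [133*(37) + 37*(-133) = 0]
GCD = 1 with t = 18, so 37*(18) ≡ 1 (mod 133)
Inverse = 18 mod 133 = 18
Check: 37 * 18 = 666 ≡ 1 (mod 133)

37^(-1) ≡ 18 (mod 133)


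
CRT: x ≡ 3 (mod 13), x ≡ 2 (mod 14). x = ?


M = 13*14 = 182
M1 = M/13 = 14, M2 = M/14 = 13
M1^(-1) mod 13 = 1, M2^(-1) mod 14 = 13
x = 3*14*1 + 2*13*13 = 380
380 mod 182 = 16
Check: 16 mod 13 = 3 ✓, 16 mod 14 = 2 ✓

x ≡ 16 (mod 182)


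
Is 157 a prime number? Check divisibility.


Check divisors up to sqrt(157) = 12.5300
No divisors found.
157 is prime.

Yes, 157 is prime


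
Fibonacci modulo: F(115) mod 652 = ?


F(k) mod 652 for k=1..115:
1, 1, 2, 3, 5, 8, 13, 21, 34, 55, 89, 144, 233, 377, 610, 335, 293, 628, 269, 245, 514, 107, 621, 76, 45, 121, 166, 287, 453, 88, 541, 629, 518, 495, 361, 204, 565, 117, 30, 147, 177, 324, 501, 173, 22, 195, 217, 412, 629, 389, 366, 103, 469, 572, 389, 309, 46, 355, 401, 104, 505, 609, 462, 419, 229, 648, 225, 221, 446, 15, 461, 476, 285, 109, 394, 503, 245, 96, 341, 437, 126, 563, 37, 600, 637, 585, 570, 503, 421, 272, 41, 313, 354, 15, 369, 384, 101, 485, 586, 419, 353, 120, 473, 593, 414, 355, 117, 472, 589, 409, 346, 103, 449, 552, 349
F(115) mod 652 = 349


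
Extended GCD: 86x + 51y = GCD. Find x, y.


Tabular extended Euclidean (each row: r = 86*s + 51*t):
r=86, s=1, t=0
r=51, s=0, t=1
q=1: r=35, s=1, t=-1   [86*(1) + 51*(-1) = 35]
q=1: r=16, s=-1, t=2   [86*(-1) + 51*(2) = 16]
q=2: r=3, s=3, t=-5   [86*(3) + 51*(-5) = 3]
q=5: r=1, s=-16, t=27   [86*(-16) + 51*(27) = 1]
q=3: r=0, s=51, t=-86   [86*(51) + 51*(-86) = 0]
GCD = 1; from the row with r=1: x=-16, y=27
Check: 86*(-16) + 51*(27) = -1376 + 1377 = 1

GCD = 1, x = -16, y = 27


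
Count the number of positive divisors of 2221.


2221 = 2221^1
d(2221) = (1+1) = 2

2 divisors


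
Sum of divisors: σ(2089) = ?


Divisors of 2089: 1, 2089
Sum = 1 + 2089 = 2090

σ(2089) = 2090


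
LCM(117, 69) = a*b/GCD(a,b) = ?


GCD(117, 69) = 3
LCM = 117*69/3 = 8073/3 = 2691

LCM = 2691


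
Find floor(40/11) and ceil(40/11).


40/11 = 3.6364
floor = 3
ceil = 4

floor = 3, ceil = 4


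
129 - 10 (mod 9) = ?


129 - 10 = 119
119 mod 9 = 2


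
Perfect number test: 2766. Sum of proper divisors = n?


Proper divisors of 2766: 1, 2, 3, 6, 461, 922, 1383
Sum = 1 + 2 + 3 + 6 + 461 + 922 + 1383 = 2778

No, 2766 is not perfect (2778 ≠ 2766)


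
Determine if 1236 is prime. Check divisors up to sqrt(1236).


1236 / 2 = 618 (exact division)
1236 is NOT prime.

No, 1236 is not prime


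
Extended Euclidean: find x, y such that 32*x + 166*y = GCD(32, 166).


Tabular extended Euclidean (each row: r = 32*s + 166*t):
r=32, s=1, t=0
r=166, s=0, t=1
q=0: r=32, s=1, t=0   [32*(1) + 166*(0) = 32]
q=5: r=6, s=-5, t=1   [32*(-5) + 166*(1) = 6]
q=5: r=2, s=26, t=-5   [32*(26) + 166*(-5) = 2]
q=3: r=0, s=-83, t=16   [32*(-83) + 166*(16) = 0]
GCD = 2; from the row with r=2: x=26, y=-5
Check: 32*(26) + 166*(-5) = 832 - 830 = 2

GCD = 2, x = 26, y = -5


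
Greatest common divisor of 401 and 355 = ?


401 = 1 * 355 + 46
355 = 7 * 46 + 33
46 = 1 * 33 + 13
33 = 2 * 13 + 7
13 = 1 * 7 + 6
7 = 1 * 6 + 1
6 = 6 * 1 + 0
GCD = 1


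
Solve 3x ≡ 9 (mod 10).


GCD(3, 10) = 1, unique solution
a^(-1) mod 10 = 7
x = 7 * 9 mod 10 = 3

x ≡ 3 (mod 10)


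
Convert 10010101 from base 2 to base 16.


10010101 (base 2) = 149 (decimal)
149 (decimal) = 95 (base 16)


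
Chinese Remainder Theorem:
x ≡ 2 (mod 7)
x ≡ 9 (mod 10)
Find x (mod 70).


M = 7*10 = 70
M1 = M/7 = 10, M2 = M/10 = 7
M1^(-1) mod 7 = 5, M2^(-1) mod 10 = 3
x = 2*10*5 + 9*7*3 = 289
289 mod 70 = 9
Check: 9 mod 7 = 2 ✓, 9 mod 10 = 9 ✓

x ≡ 9 (mod 70)


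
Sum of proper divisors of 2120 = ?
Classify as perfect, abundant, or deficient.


Proper divisors: 1, 2, 4, 5, 8, 10, 20, 40, 53, 106, 212, 265, 424, 530, 1060
Sum = 1 + 2 + 4 + 5 + 8 + 10 + 20 + 40 + 53 + 106 + 212 + 265 + 424 + 530 + 1060 = 2740
2740 > 2120 → abundant

s(2120) = 2740 (abundant)


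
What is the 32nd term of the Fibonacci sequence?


Sequence: 1, 1, 2, 3, 5, 8, 13, 21, 34, 55, 89, 144, 233, 377, 610, 987, 1597, 2584, 4181, 6765, 10946, 17711, 28657, 46368, 75025, 121393, 196418, 317811, 514229, 832040, 1346269, 2178309
F(32) = 2178309


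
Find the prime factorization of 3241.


3241 / 7 = 463
463 / 463 = 1
3241 = 7 × 463


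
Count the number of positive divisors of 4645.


4645 = 5^1 × 929^1
d(4645) = (1+1) × (1+1) = 4

4 divisors


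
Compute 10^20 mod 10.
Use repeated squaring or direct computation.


10^1 mod 10 = 0
10^2 mod 10 = 0
10^3 mod 10 = 0
10^4 mod 10 = 0
10^5 mod 10 = 0
10^6 mod 10 = 0
10^7 mod 10 = 0
10^8 mod 10 = 0
10^9 mod 10 = 0
10^10 mod 10 = 0
10^11 mod 10 = 0
10^12 mod 10 = 0
10^13 mod 10 = 0
10^14 mod 10 = 0
10^15 mod 10 = 0
10^16 mod 10 = 0
10^17 mod 10 = 0
10^18 mod 10 = 0
10^19 mod 10 = 0
10^20 mod 10 = 0


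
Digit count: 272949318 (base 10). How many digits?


272949318 has 9 digits in base 10
floor(log10(272949318)) + 1 = floor(8.4361) + 1 = 9

9 digits (base 10)


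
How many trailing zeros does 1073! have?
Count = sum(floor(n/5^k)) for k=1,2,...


floor(1073/5) = 214
floor(1073/25) = 42
floor(1073/125) = 8
floor(1073/625) = 1
Total = 265

265 trailing zeros


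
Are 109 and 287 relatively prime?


Euclidean algorithm:
287 = 2 * 109 + 69
109 = 1 * 69 + 40
69 = 1 * 40 + 29
40 = 1 * 29 + 11
29 = 2 * 11 + 7
11 = 1 * 7 + 4
7 = 1 * 4 + 3
4 = 1 * 3 + 1
3 = 3 * 1 + 0
GCD(109, 287) = 1

Yes, coprime (GCD = 1)


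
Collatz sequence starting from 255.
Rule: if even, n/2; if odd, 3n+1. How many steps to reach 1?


255 → 766 → 383 → 1150 → 575 → 1726 → 863 → 2590 → 1295 → 3886 → 1943 → 5830 → 2915 → 8746 → 4373 → 13120 → 6560 → 3280 → 1640 → 820 → 410 → 205 → 616 → 308 → 154 → 77 → 232 → 116 → 58 → 29 → 88 → 44 → 22 → 11 → 34 → 17 → 52 → 26 → 13 → 40 → 20 → 10 → 5 → 16 → 8 → 4 → 2 → 1
Total steps = 47

47 steps


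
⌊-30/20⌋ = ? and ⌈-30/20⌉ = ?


-30/20 = -1.5000
floor = -2
ceil = -1

floor = -2, ceil = -1


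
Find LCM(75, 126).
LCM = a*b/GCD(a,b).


GCD(75, 126) = 3
LCM = 75*126/3 = 9450/3 = 3150

LCM = 3150


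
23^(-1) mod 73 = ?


Use the extended Euclidean algorithm on (73, 23); each row r = 73*s + 23*t:
r=73, s=1, t=0
r=23, s=0, t=1
q=3: r=4, s=1, t=-3   [73*(1) + 23*(-3) = 4]
q=5: r=3, s=-5, t=16   [73*(-5) + 23*(16) = 3]
q=1: r=1, s=6, t=-19   [73*(6) + 23*(-19) = 1]
q=3: r=0, s=-23, t=73   [73*(-23) + 23*(73) = 0]
GCD = 1 with t = -19, so 23*(-19) ≡ 1 (mod 73)
Inverse = -19 mod 73 = 54
Check: 23 * 54 = 1242 ≡ 1 (mod 73)

23^(-1) ≡ 54 (mod 73)


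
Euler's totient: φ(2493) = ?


2493 = 3^2 × 277
Prime factors: 3, 277
φ(2493) = 2493 × (1-1/3) × (1-1/277)
= 2493 × 2/3 × 276/277 = 1656

φ(2493) = 1656
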